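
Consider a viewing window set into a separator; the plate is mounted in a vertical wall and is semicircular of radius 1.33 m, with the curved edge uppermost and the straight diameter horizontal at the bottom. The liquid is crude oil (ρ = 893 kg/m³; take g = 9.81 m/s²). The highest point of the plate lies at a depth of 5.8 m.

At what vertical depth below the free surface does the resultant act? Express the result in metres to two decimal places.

γ = ρg = 893 × 9.81 / 1000 = 8.76033 kN/m³.
The centroid lies 4r/(3π) = 0.56447 m above the diameter, so r − 4r/(3π) = 1.33 − 0.56447 = 0.76553 m below the topmost point, so the centroid depth is h_c = 5.8 + 0.76553 = 6.56553 m.
A = πr²/2 = π × 1.33²/2 = 2.77858 m².
Resultant F = γ·h_c·A = 8.76033 × 6.56553 × 2.77858 = 159.813 kN.
I_c = (π/8 − 8/(9π))·r⁴ = 0.109757 × 1.33⁴ = 0.34343 m⁴.
Centre of pressure: y_p = y_c + I_c/(y_c·A) = 6.56553 + 0.34343/(6.56553 × 2.77858) = 6.56553 + 0.0188255 = 6.58436 m along the plane.

h_p = 6.58 m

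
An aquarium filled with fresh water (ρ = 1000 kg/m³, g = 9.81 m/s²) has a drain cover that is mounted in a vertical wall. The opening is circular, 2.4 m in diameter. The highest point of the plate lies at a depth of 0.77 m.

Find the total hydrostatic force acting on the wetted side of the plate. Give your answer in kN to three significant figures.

γ = ρg = 1000 × 9.81 = 9810 N/m³ = 9.81 kN/m³.
The centroid is at the centre, 1.2 m below the top of the plate, so the centroid depth is h_c = 0.77 + 1.2 = 1.97 m.
A = π(1.2)² = 4.52389 m².
Resultant F = γ·h_c·A = 9.81 × 1.97 × 4.52389 = 87.4273 kN.

F ≈ 87.4 kN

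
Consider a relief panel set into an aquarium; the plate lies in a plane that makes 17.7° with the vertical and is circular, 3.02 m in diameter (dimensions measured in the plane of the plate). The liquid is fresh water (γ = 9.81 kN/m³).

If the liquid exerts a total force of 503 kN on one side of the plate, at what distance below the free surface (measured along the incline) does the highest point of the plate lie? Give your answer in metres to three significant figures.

y_top ≈ 6.00 m

γ = 9.81 kN/m³.
A = π(1.51)² = 7.16315 m².
From F = γ·h_c·A, the centroid depth is h_c = 503/(9.81 × 7.16315) = 7.15805 m.
The plate makes 17.7° with the vertical, i.e. θ = 90° − 17.7° = 72.3° to the horizontal. Measuring y along the incline from the free-surface line, vertical depth h = y·sinθ with sinθ = 0.952661.
Along the incline, y_c = h_c/sinθ = 7.15805/0.952661 = 7.51374 m.
The centroid is at the centre, 1.51 m below the top of the plate, so the highest point sits at y_top = 7.51374 − 1.51 = 6.00374 m along the incline.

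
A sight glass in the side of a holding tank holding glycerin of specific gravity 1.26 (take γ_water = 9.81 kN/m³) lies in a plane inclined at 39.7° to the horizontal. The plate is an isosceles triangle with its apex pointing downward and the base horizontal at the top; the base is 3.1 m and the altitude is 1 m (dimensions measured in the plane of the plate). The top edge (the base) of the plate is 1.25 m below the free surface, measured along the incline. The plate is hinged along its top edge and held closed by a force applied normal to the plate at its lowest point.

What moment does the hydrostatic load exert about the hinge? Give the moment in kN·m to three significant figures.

M ≈ 7.14 kN·m

γ = 1.26 × 9.81 = 12.3606 kN/m³.
Let θ = 39.7° be the plate's angle to the horizontal; measure y along the incline from where the plane meets the free surface. Vertical depth h = y·sinθ with sinθ = 0.638768.
With the apex down, the centroid sits h/3 = 1/3 = 0.333333 m below the base (the top edge), so y_c = 1.25 + 0.333333 = 1.58333 m and h_c = 1.58333 × 0.638768 = 1.01138 m.
A = ½ × 3.1 × 1 = 1.55 m².
Resultant F = γ·h_c·A = 12.3606 × 1.01138 × 1.55 = 19.377 kN.
I_c = b·h³/36 = 3.1 × 1³/36 = 0.0861111 m⁴.
Centre of pressure: y_p = y_c + I_c/(y_c·A) = 1.58333 + 0.0861111/(1.58333 × 1.55) = 1.58333 + 0.0350878 = 1.61842 m along the plane.
The resultant acts 0.333333 + 0.0350878 = 0.368421 m (along the plate) below the hinge at the top edge, so the moment about the hinge is M = F × 0.368421 = 19.377 × 0.368421 = 7.13889 kN·m.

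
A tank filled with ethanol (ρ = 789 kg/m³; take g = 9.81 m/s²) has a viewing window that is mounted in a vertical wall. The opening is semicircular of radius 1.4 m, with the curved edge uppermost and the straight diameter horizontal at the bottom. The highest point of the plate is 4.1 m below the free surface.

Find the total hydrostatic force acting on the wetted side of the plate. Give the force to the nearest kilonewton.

γ = ρg = 789 × 9.81 / 1000 = 7.74009 kN/m³.
The centroid lies 4r/(3π) = 0.594178 m above the diameter, so r − 4r/(3π) = 1.4 − 0.594178 = 0.805822 m below the topmost point, so the centroid depth is h_c = 4.1 + 0.805822 = 4.90582 m.
A = πr²/2 = π × 1.4²/2 = 3.07876 m².
Resultant F = γ·h_c·A = 7.74009 × 4.90582 × 3.07876 = 116.905 kN.

F ≈ 117 kN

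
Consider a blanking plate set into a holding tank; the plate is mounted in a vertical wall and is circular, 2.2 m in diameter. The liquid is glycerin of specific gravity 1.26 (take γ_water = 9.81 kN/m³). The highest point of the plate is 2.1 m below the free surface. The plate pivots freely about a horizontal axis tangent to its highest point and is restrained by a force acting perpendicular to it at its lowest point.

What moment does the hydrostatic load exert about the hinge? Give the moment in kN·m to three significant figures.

γ = 1.26 × 9.81 = 12.3606 kN/m³.
The centroid is at the centre, 1.1 m below the top of the plate, so the centroid depth is h_c = 2.1 + 1.1 = 3.2 m.
A = π(1.1)² = 3.80133 m².
Resultant F = γ·h_c·A = 12.3606 × 3.2 × 3.80133 = 150.358 kN.
I_c = πr⁴/4 = π × 1.1⁴/4 = 1.1499 m⁴.
Centre of pressure: y_p = y_c + I_c/(y_c·A) = 3.2 + 1.1499/(3.2 × 3.80133) = 3.2 + 0.0945311 = 3.29453 m along the plane.
The resultant acts 1.1 + 0.0945311 = 1.19453 m (along the plate) below the hinge at the top edge, so the moment about the hinge is M = F × 1.19453 = 150.358 × 1.19453 = 179.607 kN·m.

M ≈ 180 kN·m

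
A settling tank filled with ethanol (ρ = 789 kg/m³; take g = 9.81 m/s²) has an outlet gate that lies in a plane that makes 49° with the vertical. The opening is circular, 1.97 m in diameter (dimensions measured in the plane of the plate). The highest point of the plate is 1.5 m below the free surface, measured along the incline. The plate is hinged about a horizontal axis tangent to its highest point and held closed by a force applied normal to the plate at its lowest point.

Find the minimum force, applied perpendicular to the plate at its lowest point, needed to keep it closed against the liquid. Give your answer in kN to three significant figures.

P ≈ 21.1 kN

γ = ρg = 789 × 9.81 / 1000 = 7.74009 kN/m³.
The plate makes 49° with the vertical, i.e. θ = 90° − 49° = 41° to the horizontal. Measuring y along the incline from the free-surface line, vertical depth h = y·sinθ with sinθ = 0.656059.
The centroid is at the centre, 0.985 m below the top of the plate, so y_c = 1.5 + 0.985 = 2.485 m and h_c = 2.485 × 0.656059 = 1.63031 m.
A = π(0.985)² = 3.04805 m².
Resultant F = γ·h_c·A = 7.74009 × 1.63031 × 3.04805 = 38.4626 kN.
I_c = πr⁴/4 = π × 0.985⁴/4 = 0.739324 m⁴.
Centre of pressure: y_p = y_c + I_c/(y_c·A) = 2.485 + 0.739324/(2.485 × 3.04805) = 2.485 + 0.0976082 = 2.58261 m along the plane.
The resultant acts 0.985 + 0.0976082 = 1.08261 m (along the plate) below the hinge at the top edge, so the moment about the hinge is M = F × 1.08261 = 38.4626 × 1.08261 = 41.64 kN·m.
A normal force at the bottom, 1.97 m from the hinge, must supply this moment: P = 41.64/1.97 = 21.1371 kN.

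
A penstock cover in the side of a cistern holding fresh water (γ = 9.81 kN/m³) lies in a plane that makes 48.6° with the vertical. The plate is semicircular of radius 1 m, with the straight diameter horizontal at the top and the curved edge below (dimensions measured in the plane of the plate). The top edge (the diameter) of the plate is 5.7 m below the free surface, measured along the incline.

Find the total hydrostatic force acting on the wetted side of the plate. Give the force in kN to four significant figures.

F ≈ 62.41 kN

γ = 9.81 kN/m³.
The plate makes 48.6° with the vertical, i.e. θ = 90° − 48.6° = 41.4° to the horizontal. Measuring y along the incline from the free-surface line, vertical depth h = y·sinθ with sinθ = 0.661312.
The centroid of a semicircle lies 4r/(3π) = 0.424413 m from the diameter, here below the top edge, so y_c = 5.7 + 0.424413 = 6.12441 m and h_c = 6.12441 × 0.661312 = 4.05015 m.
A = πr²/2 = π × 1²/2 = 1.5708 m².
Resultant F = γ·h_c·A = 9.81 × 4.05015 × 1.5708 = 62.411 kN.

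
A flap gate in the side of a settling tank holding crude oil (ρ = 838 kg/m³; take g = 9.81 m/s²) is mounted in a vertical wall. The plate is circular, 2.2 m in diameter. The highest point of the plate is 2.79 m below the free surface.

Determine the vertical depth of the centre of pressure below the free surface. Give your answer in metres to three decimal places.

γ = ρg = 838 × 9.81 / 1000 = 8.22078 kN/m³.
The centroid is at the centre, 1.1 m below the top of the plate, so the centroid depth is h_c = 2.79 + 1.1 = 3.89 m.
A = π(1.1)² = 3.80133 m².
Resultant F = γ·h_c·A = 8.22078 × 3.89 × 3.80133 = 121.562 kN.
I_c = πr⁴/4 = π × 1.1⁴/4 = 1.1499 m⁴.
Centre of pressure: y_p = y_c + I_c/(y_c·A) = 3.89 + 1.1499/(3.89 × 3.80133) = 3.89 + 0.0777633 = 3.96776 m along the plane.

h_p = 3.968 m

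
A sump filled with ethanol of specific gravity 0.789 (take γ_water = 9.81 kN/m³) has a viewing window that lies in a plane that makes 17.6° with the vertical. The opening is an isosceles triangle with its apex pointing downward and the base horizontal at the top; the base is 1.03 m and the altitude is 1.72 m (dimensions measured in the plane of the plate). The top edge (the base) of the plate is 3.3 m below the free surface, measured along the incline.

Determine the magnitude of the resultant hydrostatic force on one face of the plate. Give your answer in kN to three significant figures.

F ≈ 25.3 kN

γ = 0.789 × 9.81 = 7.74009 kN/m³.
The plate makes 17.6° with the vertical, i.e. θ = 90° − 17.6° = 72.4° to the horizontal. Measuring y along the incline from the free-surface line, vertical depth h = y·sinθ with sinθ = 0.953191.
With the apex down, the centroid sits h/3 = 1.72/3 = 0.573333 m below the base (the top edge), so y_c = 3.3 + 0.573333 = 3.87333 m and h_c = 3.87333 × 0.953191 = 3.69202 m.
A = ½ × 1.03 × 1.72 = 0.8858 m².
Resultant F = γ·h_c·A = 7.74009 × 3.69202 × 0.8858 = 25.3131 kN.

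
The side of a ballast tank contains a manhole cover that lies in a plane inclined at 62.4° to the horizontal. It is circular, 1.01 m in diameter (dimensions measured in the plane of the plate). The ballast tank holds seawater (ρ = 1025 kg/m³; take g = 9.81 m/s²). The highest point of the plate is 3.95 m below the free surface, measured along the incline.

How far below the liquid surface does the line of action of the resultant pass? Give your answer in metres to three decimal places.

h_p = 3.961 m

γ = ρg = 1025 × 9.81 / 1000 = 10.05525 kN/m³.
Let θ = 62.4° be the plate's angle to the horizontal; measure y along the incline from where the plane meets the free surface. Vertical depth h = y·sinθ with sinθ = 0.886204.
The centroid is at the centre, 0.505 m below the top of the plate, so y_c = 3.95 + 0.505 = 4.455 m and h_c = 4.455 × 0.886204 = 3.94804 m.
A = π(0.505)² = 0.801185 m².
Resultant F = γ·h_c·A = 10.05525 × 3.94804 × 0.801185 = 31.8059 kN.
I_c = πr⁴/4 = π × 0.505⁴/4 = 0.0510805 m⁴.
Centre of pressure: y_p = y_c + I_c/(y_c·A) = 4.455 + 0.0510805/(4.455 × 0.801185) = 4.455 + 0.0143112 = 4.46931 m along the plane.
Vertically, h_p = y_p·sinθ = 4.46931 × 0.886204 = 3.96072 m.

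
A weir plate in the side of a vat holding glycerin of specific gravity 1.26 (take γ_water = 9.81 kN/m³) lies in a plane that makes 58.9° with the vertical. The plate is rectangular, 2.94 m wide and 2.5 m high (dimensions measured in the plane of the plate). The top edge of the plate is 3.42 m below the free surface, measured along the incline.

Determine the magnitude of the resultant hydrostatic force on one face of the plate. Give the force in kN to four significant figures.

F ≈ 219.2 kN

γ = 1.26 × 9.81 = 12.3606 kN/m³.
The plate makes 58.9° with the vertical, i.e. θ = 90° − 58.9° = 31.1° to the horizontal. Measuring y along the incline from the free-surface line, vertical depth h = y·sinθ with sinθ = 0.516533.
The centroid lies 2.5/2 = 1.25 m below the top edge, so y_c = 3.42 + 1.25 = 4.67 m and h_c = 4.67 × 0.516533 = 2.41221 m.
A = 2.94 × 2.5 = 7.35 m².
Resultant F = γ·h_c·A = 12.3606 × 2.41221 × 7.35 = 219.15 kN.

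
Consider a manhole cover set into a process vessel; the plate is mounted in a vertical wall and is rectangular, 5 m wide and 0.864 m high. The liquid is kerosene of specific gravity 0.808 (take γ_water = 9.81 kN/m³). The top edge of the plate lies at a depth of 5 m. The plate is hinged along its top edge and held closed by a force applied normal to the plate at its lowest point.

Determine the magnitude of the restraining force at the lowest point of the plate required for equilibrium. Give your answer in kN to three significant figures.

γ = 0.808 × 9.81 = 7.92648 kN/m³.
The centroid lies 0.864/2 = 0.432 m below the top edge, so the centroid depth is h_c = 5 + 0.432 = 5.432 m.
A = 5 × 0.864 = 4.32 m².
Resultant F = γ·h_c·A = 7.92648 × 5.432 × 4.32 = 186.005 kN.
I_c = b·h³/12 = 5 × 0.864³/12 = 0.268739 m⁴.
Centre of pressure: y_p = y_c + I_c/(y_c·A) = 5.432 + 0.268739/(5.432 × 4.32) = 5.432 + 0.0114522 = 5.44345 m along the plane.
The resultant acts 0.432 + 0.0114522 = 0.443452 m (along the plate) below the hinge at the top edge, so the moment about the hinge is M = F × 0.443452 = 186.005 × 0.443452 = 82.4843 kN·m.
A normal force at the bottom, 0.864 m from the hinge, must supply this moment: P = 82.4843/0.864 = 95.4679 kN.

P ≈ 95.5 kN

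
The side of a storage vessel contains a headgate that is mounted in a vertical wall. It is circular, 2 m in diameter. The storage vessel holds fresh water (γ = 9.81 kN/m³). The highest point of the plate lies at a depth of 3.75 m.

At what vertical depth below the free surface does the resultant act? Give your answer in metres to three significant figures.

γ = 9.81 kN/m³.
The centroid is at the centre, 1 m below the top of the plate, so the centroid depth is h_c = 3.75 + 1 = 4.75 m.
A = π(1)² = 3.14159 m².
Resultant F = γ·h_c·A = 9.81 × 4.75 × 3.14159 = 146.39 kN.
I_c = πr⁴/4 = π × 1⁴/4 = 0.785398 m⁴.
Centre of pressure: y_p = y_c + I_c/(y_c·A) = 4.75 + 0.785398/(4.75 × 3.14159) = 4.75 + 0.0526316 = 4.80263 m along the plane.

h_p = 4.80 m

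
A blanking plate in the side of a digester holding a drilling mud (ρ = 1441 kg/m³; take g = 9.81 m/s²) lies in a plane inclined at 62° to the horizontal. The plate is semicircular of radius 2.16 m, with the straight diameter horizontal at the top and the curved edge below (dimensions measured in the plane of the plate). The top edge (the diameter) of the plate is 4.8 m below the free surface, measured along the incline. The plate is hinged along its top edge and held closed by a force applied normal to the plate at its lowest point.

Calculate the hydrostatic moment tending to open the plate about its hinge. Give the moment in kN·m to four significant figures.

M ≈ 509.2 kN·m

γ = ρg = 1441 × 9.81 / 1000 = 14.13621 kN/m³.
Let θ = 62° be the plate's angle to the horizontal; measure y along the incline from where the plane meets the free surface. Vertical depth h = y·sinθ with sinθ = 0.882948.
The centroid of a semicircle lies 4r/(3π) = 0.916732 m from the diameter, here below the top edge, so y_c = 4.8 + 0.916732 = 5.71673 m and h_c = 5.71673 × 0.882948 = 5.04758 m.
A = πr²/2 = π × 2.16²/2 = 7.32871 m².
Resultant F = γ·h_c·A = 14.13621 × 5.04758 × 7.32871 = 522.93 kN.
I_c = (π/8 − 8/(9π))·r⁴ = 0.109757 × 2.16⁴ = 2.38917 m⁴.
Centre of pressure: y_p = y_c + I_c/(y_c·A) = 5.71673 + 2.38917/(5.71673 × 7.32871) = 5.71673 + 0.0570259 = 5.77376 m along the plane.
The resultant acts 0.916732 + 0.0570259 = 0.973758 m (along the plate) below the hinge at the top edge, so the moment about the hinge is M = F × 0.973758 = 522.93 × 0.973758 = 509.207 kN·m.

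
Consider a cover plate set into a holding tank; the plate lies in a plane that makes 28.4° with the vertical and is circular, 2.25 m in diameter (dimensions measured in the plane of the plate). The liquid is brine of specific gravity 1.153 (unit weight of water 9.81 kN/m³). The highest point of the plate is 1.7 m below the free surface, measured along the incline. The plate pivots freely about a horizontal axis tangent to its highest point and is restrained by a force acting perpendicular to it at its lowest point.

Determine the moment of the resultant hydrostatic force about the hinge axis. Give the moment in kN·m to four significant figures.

γ = 1.153 × 9.81 = 11.31093 kN/m³.
The plate makes 28.4° with the vertical, i.e. θ = 90° − 28.4° = 61.6° to the horizontal. Measuring y along the incline from the free-surface line, vertical depth h = y·sinθ with sinθ = 0.879649.
The centroid is at the centre, 1.125 m below the top of the plate, so y_c = 1.7 + 1.125 = 2.825 m and h_c = 2.825 × 0.879649 = 2.48501 m.
A = π(1.125)² = 3.97608 m².
Resultant F = γ·h_c·A = 11.31093 × 2.48501 × 3.97608 = 111.759 kN.
I_c = πr⁴/4 = π × 1.125⁴/4 = 1.25806 m⁴.
Centre of pressure: y_p = y_c + I_c/(y_c·A) = 2.825 + 1.25806/(2.825 × 3.97608) = 2.825 + 0.112003 = 2.937 m along the plane.
The resultant acts 1.125 + 0.112003 = 1.237 m (along the plate) below the hinge at the top edge, so the moment about the hinge is M = F × 1.237 = 111.759 × 1.237 = 138.246 kN·m.

M ≈ 138.2 kN·m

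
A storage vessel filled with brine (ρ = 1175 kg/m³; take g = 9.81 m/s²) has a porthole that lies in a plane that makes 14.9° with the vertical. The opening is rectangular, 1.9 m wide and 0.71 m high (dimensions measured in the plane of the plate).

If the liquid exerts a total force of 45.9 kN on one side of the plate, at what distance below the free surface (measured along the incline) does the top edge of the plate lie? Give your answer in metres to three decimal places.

γ = ρg = 1175 × 9.81 / 1000 = 11.52675 kN/m³.
A = 1.9 × 0.71 = 1.349 m².
From F = γ·h_c·A, the centroid depth is h_c = 45.9/(11.52675 × 1.349) = 2.95185 m.
The plate makes 14.9° with the vertical, i.e. θ = 90° − 14.9° = 75.1° to the horizontal. Measuring y along the incline from the free-surface line, vertical depth h = y·sinθ with sinθ = 0.966376.
Along the incline, y_c = h_c/sinθ = 2.95185/0.966376 = 3.05456 m.
The centroid lies 0.71/2 = 0.355 m below the top edge, so the top edge sits at y_top = 3.05456 − 0.355 = 2.69956 m along the incline.

y_top ≈ 2.700 m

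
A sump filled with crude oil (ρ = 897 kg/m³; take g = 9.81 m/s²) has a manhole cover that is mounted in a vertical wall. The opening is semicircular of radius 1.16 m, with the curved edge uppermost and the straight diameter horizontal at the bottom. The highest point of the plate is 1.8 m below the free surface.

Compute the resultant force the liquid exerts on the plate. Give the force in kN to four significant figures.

γ = ρg = 897 × 9.81 / 1000 = 8.79957 kN/m³.
The centroid lies 4r/(3π) = 0.492319 m above the diameter, so r − 4r/(3π) = 1.16 − 0.492319 = 0.667681 m below the topmost point, so the centroid depth is h_c = 1.8 + 0.667681 = 2.46768 m.
A = πr²/2 = π × 1.16²/2 = 2.11366 m².
Resultant F = γ·h_c·A = 8.79957 × 2.46768 × 2.11366 = 45.8971 kN.

F ≈ 45.90 kN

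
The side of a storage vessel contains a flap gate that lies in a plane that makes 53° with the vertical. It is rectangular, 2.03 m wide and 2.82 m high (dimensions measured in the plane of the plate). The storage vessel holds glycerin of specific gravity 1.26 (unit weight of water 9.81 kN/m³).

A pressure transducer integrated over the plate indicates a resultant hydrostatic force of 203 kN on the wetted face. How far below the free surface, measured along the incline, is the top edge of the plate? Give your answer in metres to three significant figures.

y_top ≈ 3.36 m

γ = 1.26 × 9.81 = 12.3606 kN/m³.
A = 2.03 × 2.82 = 5.7246 m².
From F = γ·h_c·A, the centroid depth is h_c = 203/(12.3606 × 5.7246) = 2.86887 m.
The plate makes 53° with the vertical, i.e. θ = 90° − 53° = 37° to the horizontal. Measuring y along the incline from the free-surface line, vertical depth h = y·sinθ with sinθ = 0.601815.
Along the incline, y_c = h_c/sinθ = 2.86887/0.601815 = 4.76703 m.
The centroid lies 2.82/2 = 1.41 m below the top edge, so the top edge sits at y_top = 4.76703 − 1.41 = 3.35703 m along the incline.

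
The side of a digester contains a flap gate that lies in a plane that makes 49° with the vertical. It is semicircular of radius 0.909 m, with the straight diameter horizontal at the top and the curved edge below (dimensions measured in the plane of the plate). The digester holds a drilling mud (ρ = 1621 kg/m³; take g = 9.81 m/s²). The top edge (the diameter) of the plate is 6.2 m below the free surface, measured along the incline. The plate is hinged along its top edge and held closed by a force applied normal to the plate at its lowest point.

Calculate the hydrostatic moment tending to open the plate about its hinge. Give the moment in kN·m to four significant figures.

γ = ρg = 1621 × 9.81 / 1000 = 15.90201 kN/m³.
The plate makes 49° with the vertical, i.e. θ = 90° − 49° = 41° to the horizontal. Measuring y along the incline from the free-surface line, vertical depth h = y·sinθ with sinθ = 0.656059.
The centroid of a semicircle lies 4r/(3π) = 0.385792 m from the diameter, here below the top edge, so y_c = 6.2 + 0.385792 = 6.58579 m and h_c = 6.58579 × 0.656059 = 4.32067 m.
A = πr²/2 = π × 0.909²/2 = 1.29792 m².
Resultant F = γ·h_c·A = 15.90201 × 4.32067 × 1.29792 = 89.1766 kN.
I_c = (π/8 − 8/(9π))·r⁴ = 0.109757 × 0.909⁴ = 0.0749355 m⁴.
Centre of pressure: y_p = y_c + I_c/(y_c·A) = 6.58579 + 0.0749355/(6.58579 × 1.29792) = 6.58579 + 0.00876661 = 6.59456 m along the plane.
The resultant acts 0.385792 + 0.00876661 = 0.394559 m (along the plate) below the hinge at the top edge, so the moment about the hinge is M = F × 0.394559 = 89.1766 × 0.394559 = 35.1854 kN·m.

M ≈ 35.19 kN·m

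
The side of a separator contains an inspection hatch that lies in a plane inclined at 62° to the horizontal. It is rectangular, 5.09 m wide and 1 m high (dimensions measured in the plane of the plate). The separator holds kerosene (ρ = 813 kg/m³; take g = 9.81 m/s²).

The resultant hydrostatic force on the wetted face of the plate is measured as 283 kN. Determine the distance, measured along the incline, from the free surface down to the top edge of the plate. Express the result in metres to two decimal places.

γ = ρg = 813 × 9.81 / 1000 = 7.97553 kN/m³.
A = 5.09 × 1 = 5.09 m².
From F = γ·h_c·A, the centroid depth is h_c = 283/(7.97553 × 5.09) = 6.97123 m.
Let θ = 62° be the plate's angle to the horizontal; measure y along the incline from where the plane meets the free surface. Vertical depth h = y·sinθ with sinθ = 0.882948.
Along the incline, y_c = h_c/sinθ = 6.97123/0.882948 = 7.8954 m.
The centroid lies 1/2 = 0.5 m below the top edge, so the top edge sits at y_top = 7.8954 − 0.5 = 7.3954 m along the incline.

y_top ≈ 7.40 m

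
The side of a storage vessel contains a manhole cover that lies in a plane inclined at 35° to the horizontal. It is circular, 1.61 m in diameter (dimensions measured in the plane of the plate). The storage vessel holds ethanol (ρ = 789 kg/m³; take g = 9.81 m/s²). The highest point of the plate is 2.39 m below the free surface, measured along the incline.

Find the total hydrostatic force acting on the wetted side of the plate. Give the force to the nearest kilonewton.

γ = ρg = 789 × 9.81 / 1000 = 7.74009 kN/m³.
Let θ = 35° be the plate's angle to the horizontal; measure y along the incline from where the plane meets the free surface. Vertical depth h = y·sinθ with sinθ = 0.573576.
The centroid is at the centre, 0.805 m below the top of the plate, so y_c = 2.39 + 0.805 = 3.195 m and h_c = 3.195 × 0.573576 = 1.83258 m.
A = π(0.805)² = 2.03583 m².
Resultant F = γ·h_c·A = 7.74009 × 1.83258 × 2.03583 = 28.8769 kN.

F ≈ 29 kN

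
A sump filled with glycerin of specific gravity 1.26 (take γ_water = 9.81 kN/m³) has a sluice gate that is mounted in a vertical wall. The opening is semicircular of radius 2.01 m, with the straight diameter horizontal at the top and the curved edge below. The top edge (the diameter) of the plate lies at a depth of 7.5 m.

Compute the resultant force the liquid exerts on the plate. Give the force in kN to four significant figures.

γ = 1.26 × 9.81 = 12.3606 kN/m³.
The centroid of a semicircle lies 4r/(3π) = 0.85307 m from the diameter, here below the top edge, so the centroid depth is h_c = 7.5 + 0.85307 = 8.35307 m.
A = πr²/2 = π × 2.01²/2 = 6.34617 m².
Resultant F = γ·h_c·A = 12.3606 × 8.35307 × 6.34617 = 655.235 kN.

F ≈ 655.2 kN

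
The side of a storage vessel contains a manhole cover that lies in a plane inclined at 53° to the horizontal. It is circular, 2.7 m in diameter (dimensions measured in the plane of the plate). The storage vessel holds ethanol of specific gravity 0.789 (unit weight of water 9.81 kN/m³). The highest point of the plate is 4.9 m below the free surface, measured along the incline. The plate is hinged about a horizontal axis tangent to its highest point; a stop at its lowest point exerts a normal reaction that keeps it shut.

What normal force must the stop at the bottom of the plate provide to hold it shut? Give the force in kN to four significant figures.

γ = 0.789 × 9.81 = 7.74009 kN/m³.
Let θ = 53° be the plate's angle to the horizontal; measure y along the incline from where the plane meets the free surface. Vertical depth h = y·sinθ with sinθ = 0.798636.
The centroid is at the centre, 1.35 m below the top of the plate, so y_c = 4.9 + 1.35 = 6.25 m and h_c = 6.25 × 0.798636 = 4.99148 m.
A = π(1.35)² = 5.72555 m².
Resultant F = γ·h_c·A = 7.74009 × 4.99148 × 5.72555 = 221.204 kN.
I_c = πr⁴/4 = π × 1.35⁴/4 = 2.6087 m⁴.
Centre of pressure: y_p = y_c + I_c/(y_c·A) = 6.25 + 2.6087/(6.25 × 5.72555) = 6.25 + 0.0728999 = 6.3229 m along the plane.
The resultant acts 1.35 + 0.0728999 = 1.4229 m (along the plate) below the hinge at the top edge, so the moment about the hinge is M = F × 1.4229 = 221.204 × 1.4229 = 314.751 kN·m.
A normal force at the bottom, 2.7 m from the hinge, must supply this moment: P = 314.751/2.7 = 116.574 kN.

P ≈ 116.6 kN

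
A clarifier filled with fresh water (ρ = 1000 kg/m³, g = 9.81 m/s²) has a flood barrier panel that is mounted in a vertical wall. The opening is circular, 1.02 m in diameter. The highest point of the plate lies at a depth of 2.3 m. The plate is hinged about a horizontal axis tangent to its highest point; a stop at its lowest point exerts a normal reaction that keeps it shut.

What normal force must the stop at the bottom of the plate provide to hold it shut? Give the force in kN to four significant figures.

P ≈ 11.77 kN

γ = ρg = 1000 × 9.81 = 9810 N/m³ = 9.81 kN/m³.
The centroid is at the centre, 0.51 m below the top of the plate, so the centroid depth is h_c = 2.3 + 0.51 = 2.81 m.
A = π(0.51)² = 0.817128 m².
Resultant F = γ·h_c·A = 9.81 × 2.81 × 0.817128 = 22.525 kN.
I_c = πr⁴/4 = π × 0.51⁴/4 = 0.0531338 m⁴.
Centre of pressure: y_p = y_c + I_c/(y_c·A) = 2.81 + 0.0531338/(2.81 × 0.817128) = 2.81 + 0.0231406 = 2.83314 m along the plane.
The resultant acts 0.51 + 0.0231406 = 0.533141 m (along the plate) below the hinge at the top edge, so the moment about the hinge is M = F × 0.533141 = 22.525 × 0.533141 = 12.009 kN·m.
A normal force at the bottom, 1.02 m from the hinge, must supply this moment: P = 12.009/1.02 = 11.7735 kN.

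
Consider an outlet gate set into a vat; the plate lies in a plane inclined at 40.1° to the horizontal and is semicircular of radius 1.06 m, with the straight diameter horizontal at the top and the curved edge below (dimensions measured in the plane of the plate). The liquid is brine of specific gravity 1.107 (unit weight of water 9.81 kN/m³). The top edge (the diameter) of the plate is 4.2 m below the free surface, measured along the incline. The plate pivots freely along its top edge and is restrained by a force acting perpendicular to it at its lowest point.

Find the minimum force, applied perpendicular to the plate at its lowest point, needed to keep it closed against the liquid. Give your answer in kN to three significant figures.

P ≈ 25.3 kN

γ = 1.107 × 9.81 = 10.85967 kN/m³.
Let θ = 40.1° be the plate's angle to the horizontal; measure y along the incline from where the plane meets the free surface. Vertical depth h = y·sinθ with sinθ = 0.644124.
The centroid of a semicircle lies 4r/(3π) = 0.449878 m from the diameter, here below the top edge, so y_c = 4.2 + 0.449878 = 4.64988 m and h_c = 4.64988 × 0.644124 = 2.9951 m.
A = πr²/2 = π × 1.06²/2 = 1.76495 m².
Resultant F = γ·h_c·A = 10.85967 × 2.9951 × 1.76495 = 57.4064 kN.
I_c = (π/8 − 8/(9π))·r⁴ = 0.109757 × 1.06⁴ = 0.138566 m⁴.
Centre of pressure: y_p = y_c + I_c/(y_c·A) = 4.64988 + 0.138566/(4.64988 × 1.76495) = 4.64988 + 0.0168843 = 4.66676 m along the plane.
The resultant acts 0.449878 + 0.0168843 = 0.466762 m (along the plate) below the hinge at the top edge, so the moment about the hinge is M = F × 0.466762 = 57.4064 × 0.466762 = 26.7951 kN·m.
A normal force at the bottom, 1.06 m from the hinge, must supply this moment: P = 26.7951/1.06 = 25.2784 kN.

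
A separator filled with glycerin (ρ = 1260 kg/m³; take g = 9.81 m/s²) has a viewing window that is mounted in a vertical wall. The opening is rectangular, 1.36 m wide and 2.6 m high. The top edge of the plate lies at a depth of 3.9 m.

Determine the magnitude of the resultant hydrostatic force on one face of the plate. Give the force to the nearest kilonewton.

F ≈ 227 kN

γ = ρg = 1260 × 9.81 / 1000 = 12.3606 kN/m³.
The centroid lies 2.6/2 = 1.3 m below the top edge, so the centroid depth is h_c = 3.9 + 1.3 = 5.2 m.
A = 1.36 × 2.6 = 3.536 m².
Resultant F = γ·h_c·A = 12.3606 × 5.2 × 3.536 = 227.277 kN.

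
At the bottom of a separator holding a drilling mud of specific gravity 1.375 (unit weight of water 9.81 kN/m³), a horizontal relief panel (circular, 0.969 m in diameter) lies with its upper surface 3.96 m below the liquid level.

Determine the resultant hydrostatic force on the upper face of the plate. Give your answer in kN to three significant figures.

F ≈ 39.4 kN

γ = 1.375 × 9.81 = 13.48875 kN/m³.
The plate is horizontal, so pressure is uniform at p = γ·h = 13.48875 × 3.96 = 53.4154 kN/m².
A = π(0.4845)² = 0.737458 m².
F = p·A = 53.4154 × 0.737458 = 39.3916 kN.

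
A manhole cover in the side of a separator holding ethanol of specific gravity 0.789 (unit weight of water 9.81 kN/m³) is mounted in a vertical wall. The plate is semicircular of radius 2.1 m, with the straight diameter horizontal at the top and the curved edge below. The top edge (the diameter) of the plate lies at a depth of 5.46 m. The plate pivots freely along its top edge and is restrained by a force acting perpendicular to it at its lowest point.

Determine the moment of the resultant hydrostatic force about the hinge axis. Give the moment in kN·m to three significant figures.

M ≈ 320 kN·m

γ = 0.789 × 9.81 = 7.74009 kN/m³.
The centroid of a semicircle lies 4r/(3π) = 0.891268 m from the diameter, here below the top edge, so the centroid depth is h_c = 5.46 + 0.891268 = 6.35127 m.
A = πr²/2 = π × 2.1²/2 = 6.92721 m².
Resultant F = γ·h_c·A = 7.74009 × 6.35127 × 6.92721 = 340.537 kN.
I_c = (π/8 − 8/(9π))·r⁴ = 0.109757 × 2.1⁴ = 2.13457 m⁴.
Centre of pressure: y_p = y_c + I_c/(y_c·A) = 6.35127 + 2.13457/(6.35127 × 6.92721) = 6.35127 + 0.0485167 = 6.39979 m along the plane.
The resultant acts 0.891268 + 0.0485167 = 0.939785 m (along the plate) below the hinge at the top edge, so the moment about the hinge is M = F × 0.939785 = 340.537 × 0.939785 = 320.032 kN·m.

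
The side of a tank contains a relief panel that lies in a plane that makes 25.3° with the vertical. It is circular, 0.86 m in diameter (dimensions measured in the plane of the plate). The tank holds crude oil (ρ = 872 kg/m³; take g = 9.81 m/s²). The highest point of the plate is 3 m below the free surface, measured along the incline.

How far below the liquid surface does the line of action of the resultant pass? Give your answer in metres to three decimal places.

γ = ρg = 872 × 9.81 / 1000 = 8.55432 kN/m³.
The plate makes 25.3° with the vertical, i.e. θ = 90° − 25.3° = 64.7° to the horizontal. Measuring y along the incline from the free-surface line, vertical depth h = y·sinθ with sinθ = 0.904083.
The centroid is at the centre, 0.43 m below the top of the plate, so y_c = 3 + 0.43 = 3.43 m and h_c = 3.43 × 0.904083 = 3.101 m.
A = π(0.43)² = 0.58088 m².
Resultant F = γ·h_c·A = 8.55432 × 3.101 × 0.58088 = 15.409 kN.
I_c = πr⁴/4 = π × 0.43⁴/4 = 0.0268512 m⁴.
Centre of pressure: y_p = y_c + I_c/(y_c·A) = 3.43 + 0.0268512/(3.43 × 0.58088) = 3.43 + 0.0134767 = 3.44348 m along the plane.
Vertically, h_p = y_p·sinθ = 3.44348 × 0.904083 = 3.11319 m.

h_p = 3.113 m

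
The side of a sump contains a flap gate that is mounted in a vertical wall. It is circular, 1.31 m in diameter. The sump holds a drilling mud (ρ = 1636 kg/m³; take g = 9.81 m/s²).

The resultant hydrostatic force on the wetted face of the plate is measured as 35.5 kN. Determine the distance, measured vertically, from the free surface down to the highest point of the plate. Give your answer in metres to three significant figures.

γ = ρg = 1636 × 9.81 / 1000 = 16.04916 kN/m³.
A = π(0.655)² = 1.34782 m².
From F = γ·h_c·A, the centroid depth is h_c = 35.5/(16.04916 × 1.34782) = 1.64113 m.
The centroid is at the centre, 0.655 m below the top of the plate, so the highest point sits at h_top = 1.64113 − 0.655 = 0.98613 m below the surface.

d_top ≈ 0.986 m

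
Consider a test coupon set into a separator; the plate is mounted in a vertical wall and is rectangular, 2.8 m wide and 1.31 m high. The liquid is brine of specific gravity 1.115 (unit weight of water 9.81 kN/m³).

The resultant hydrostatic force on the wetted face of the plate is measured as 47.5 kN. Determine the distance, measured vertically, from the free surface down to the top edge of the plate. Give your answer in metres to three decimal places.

γ = 1.115 × 9.81 = 10.93815 kN/m³.
A = 2.8 × 1.31 = 3.668 m².
From F = γ·h_c·A, the centroid depth is h_c = 47.5/(10.93815 × 3.668) = 1.18391 m.
The centroid lies 1.31/2 = 0.655 m below the top edge, so the top edge sits at h_top = 1.18391 − 0.655 = 0.52891 m below the surface.

d_top ≈ 0.529 m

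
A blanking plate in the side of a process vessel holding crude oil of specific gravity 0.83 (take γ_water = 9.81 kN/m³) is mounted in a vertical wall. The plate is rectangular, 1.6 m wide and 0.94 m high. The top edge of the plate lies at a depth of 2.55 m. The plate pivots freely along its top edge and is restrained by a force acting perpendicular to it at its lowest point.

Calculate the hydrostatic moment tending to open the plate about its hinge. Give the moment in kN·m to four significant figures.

γ = 0.83 × 9.81 = 8.1423 kN/m³.
The centroid lies 0.94/2 = 0.47 m below the top edge, so the centroid depth is h_c = 2.55 + 0.47 = 3.02 m.
A = 1.6 × 0.94 = 1.504 m².
Resultant F = γ·h_c·A = 8.1423 × 3.02 × 1.504 = 36.983 kN.
I_c = b·h³/12 = 1.6 × 0.94³/12 = 0.110745 m⁴.
Centre of pressure: y_p = y_c + I_c/(y_c·A) = 3.02 + 0.110745/(3.02 × 1.504) = 3.02 + 0.024382 = 3.04438 m along the plane.
The resultant acts 0.47 + 0.024382 = 0.494382 m (along the plate) below the hinge at the top edge, so the moment about the hinge is M = F × 0.494382 = 36.983 × 0.494382 = 18.2837 kN·m.

M ≈ 18.28 kN·m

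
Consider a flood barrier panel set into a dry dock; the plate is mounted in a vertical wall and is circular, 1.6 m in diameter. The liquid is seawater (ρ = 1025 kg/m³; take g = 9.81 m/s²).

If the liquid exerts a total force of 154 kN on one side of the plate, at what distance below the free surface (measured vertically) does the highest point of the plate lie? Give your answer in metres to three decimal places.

γ = ρg = 1025 × 9.81 / 1000 = 10.05525 kN/m³.
A = π(0.8)² = 2.01062 m².
From F = γ·h_c·A, the centroid depth is h_c = 154/(10.05525 × 2.01062) = 7.61724 m.
The centroid is at the centre, 0.8 m below the top of the plate, so the highest point sits at h_top = 7.61724 − 0.8 = 6.81724 m below the surface.

d_top ≈ 6.817 m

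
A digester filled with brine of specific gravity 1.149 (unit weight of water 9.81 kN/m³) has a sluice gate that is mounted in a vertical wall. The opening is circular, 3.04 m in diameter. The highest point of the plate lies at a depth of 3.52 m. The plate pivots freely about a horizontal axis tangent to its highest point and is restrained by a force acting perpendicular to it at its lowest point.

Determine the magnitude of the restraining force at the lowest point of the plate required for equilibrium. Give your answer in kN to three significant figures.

γ = 1.149 × 9.81 = 11.27169 kN/m³.
The centroid is at the centre, 1.52 m below the top of the plate, so the centroid depth is h_c = 3.52 + 1.52 = 5.04 m.
A = π(1.52)² = 7.25834 m².
Resultant F = γ·h_c·A = 11.27169 × 5.04 × 7.25834 = 412.341 kN.
I_c = πr⁴/4 = π × 1.52⁴/4 = 4.19241 m⁴.
Centre of pressure: y_p = y_c + I_c/(y_c·A) = 5.04 + 4.19241/(5.04 × 7.25834) = 5.04 + 0.114603 = 5.1546 m along the plane.
The resultant acts 1.52 + 0.114603 = 1.6346 m (along the plate) below the hinge at the top edge, so the moment about the hinge is M = F × 1.6346 = 412.341 × 1.6346 = 674.013 kN·m.
A normal force at the bottom, 3.04 m from the hinge, must supply this moment: P = 674.013/3.04 = 221.715 kN.

P ≈ 222 kN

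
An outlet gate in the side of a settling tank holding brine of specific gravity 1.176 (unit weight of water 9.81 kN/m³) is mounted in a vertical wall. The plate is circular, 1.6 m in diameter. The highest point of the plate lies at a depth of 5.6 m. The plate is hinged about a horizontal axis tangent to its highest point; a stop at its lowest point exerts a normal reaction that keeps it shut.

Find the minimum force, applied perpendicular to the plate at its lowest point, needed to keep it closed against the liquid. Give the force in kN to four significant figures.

γ = 1.176 × 9.81 = 11.53656 kN/m³.
The centroid is at the centre, 0.8 m below the top of the plate, so the centroid depth is h_c = 5.6 + 0.8 = 6.4 m.
A = π(0.8)² = 2.01062 m².
Resultant F = γ·h_c·A = 11.53656 × 6.4 × 2.01062 = 148.452 kN.
I_c = πr⁴/4 = π × 0.8⁴/4 = 0.321699 m⁴.
Centre of pressure: y_p = y_c + I_c/(y_c·A) = 6.4 + 0.321699/(6.4 × 2.01062) = 6.4 + 0.025 = 6.425 m along the plane.
The resultant acts 0.8 + 0.025 = 0.825 m (along the plate) below the hinge at the top edge, so the moment about the hinge is M = F × 0.825 = 148.452 × 0.825 = 122.473 kN·m.
A normal force at the bottom, 1.6 m from the hinge, must supply this moment: P = 122.473/1.6 = 76.5456 kN.

P ≈ 76.55 kN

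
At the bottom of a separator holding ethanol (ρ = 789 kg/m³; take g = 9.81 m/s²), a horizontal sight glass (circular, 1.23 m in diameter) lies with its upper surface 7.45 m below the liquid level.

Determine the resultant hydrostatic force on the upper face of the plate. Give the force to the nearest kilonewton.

γ = ρg = 789 × 9.81 / 1000 = 7.74009 kN/m³.
The plate is horizontal, so pressure is uniform at p = γ·h = 7.74009 × 7.45 = 57.6637 kN/m².
A = π(0.615)² = 1.18823 m².
F = p·A = 57.6637 × 1.18823 = 68.5177 kN.

F ≈ 69 kN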